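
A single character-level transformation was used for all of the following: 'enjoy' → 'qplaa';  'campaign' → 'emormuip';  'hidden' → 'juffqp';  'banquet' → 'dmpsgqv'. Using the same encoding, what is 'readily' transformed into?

The rule splits by letter class: vowels +12, consonants +2.
On readily: r(cons)+2=t, e(vowel)+12=q, a(vowel)+12=m, d(cons)+2=f, i(vowel)+12=u, l(cons)+2=n, y(cons)+2=a.

tqmfuna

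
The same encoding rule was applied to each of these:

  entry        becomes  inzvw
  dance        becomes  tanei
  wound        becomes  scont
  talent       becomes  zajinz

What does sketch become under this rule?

e(4)→i(8) and n(13)→n(13) fit y≡15x+0 (mod 26); the inverse of 15 mod 26 is 7. This is an affine cipher: with a=0,…,z=25, each position x becomes (15x+0) mod 26.
For sketch: s(18)→15·18+0≡10=k; k(10)→15·10+0≡20=u; e(4)→15·4+0≡8=i; t(19)→15·19+0≡25=z; c(2)→15·2+0≡4=e; h(7)→15·7+0≡1=b (all mod 26).

kuizeb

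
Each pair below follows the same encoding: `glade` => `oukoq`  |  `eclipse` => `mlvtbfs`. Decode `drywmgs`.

In glade: g→o is +8, l→u is +9, a→k is +10, d→o is +11 — the shift increases by 1 each position. The shift increases by 1 at each position, starting from +8: 8, 9, 10, ….
Reversing it on drywmgs: d−8=v, r−9=i, y−10=o, w−11=l, m−12=a, g−13=t, s−14=e.

violate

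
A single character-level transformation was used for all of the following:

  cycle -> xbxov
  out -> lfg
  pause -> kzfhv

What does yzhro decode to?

Letters are reflected about the middle of the alphabet (position → 25−position): Atbash.
Decoding yzhro: y↔b, z↔a, h↔s, r↔i, o↔l.

basil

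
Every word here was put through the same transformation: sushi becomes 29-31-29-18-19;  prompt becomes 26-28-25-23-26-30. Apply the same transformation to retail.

28-15-30-11-19-22

s is letter #19 and maps to 29: an offset of 10. Each letter is replaced by its alphabet position (a=1..z=26) + 10.
On retail: r=18→28, e=5→15, t=20→30, a=1→11, i=9→19, l=12→22.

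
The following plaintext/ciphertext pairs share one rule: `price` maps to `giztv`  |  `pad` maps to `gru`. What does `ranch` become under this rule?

irety

Compare letters: p→g is +17, r→i is +17, i→z is +17 — a constant shift. Every letter moves 17 places later in the alphabet, wrapping around z→a.
On ranch: r+17=i, a+17=r, n+17=e, c+17=t, h+17=y.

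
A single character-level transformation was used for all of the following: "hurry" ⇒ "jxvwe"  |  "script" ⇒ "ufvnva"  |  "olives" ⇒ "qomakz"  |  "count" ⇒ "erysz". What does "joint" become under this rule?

lrmsz

In hurry: h→j is +2, u→x is +3, r→v is +4, r→w is +5 — the shift increases by 1 each position. The shift increases by 1 at each position, starting from +2: 2, 3, 4, ….
Applying it to joint: j+2=l, o+3=r, i+4=m, n+5=s, t+6=z.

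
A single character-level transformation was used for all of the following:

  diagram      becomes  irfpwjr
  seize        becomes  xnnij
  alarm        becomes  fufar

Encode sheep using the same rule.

Shifts by position in diagram: pos 0: d→i (+5), pos 1: i→r (+9), pos 2: a→f (+5), pos 3: g→p (+9) — repeating every 2. The shifts repeat in a cycle of length 2: positions 0,1,… shift by +5, +9, then the pattern repeats.
On sheep: s+5=x, h+9=q, e+5=j, e+9=n, p+5=u.

xqjnu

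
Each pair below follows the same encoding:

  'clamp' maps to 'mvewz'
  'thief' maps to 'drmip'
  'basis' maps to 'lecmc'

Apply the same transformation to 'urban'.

The shift depends on letter class: consonant c→m is +10, but vowel a→e is +4. The rule splits by letter class: vowels +4, consonants +10.
Applying it to urban: u(vowel)+4=y, r(cons)+10=b, b(cons)+10=l, a(vowel)+4=e, n(cons)+10=x.

yblex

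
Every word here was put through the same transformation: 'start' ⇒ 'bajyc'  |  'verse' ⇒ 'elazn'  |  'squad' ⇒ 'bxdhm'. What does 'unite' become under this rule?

duran

A repeating key of period 2 is used — shifts +9, +7 over and over.
For unite: u+9=d, n+7=u, i+9=r, t+7=a, e+9=n.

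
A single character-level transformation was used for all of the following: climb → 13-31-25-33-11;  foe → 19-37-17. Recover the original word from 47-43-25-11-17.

c(#3)→13 and l(#12)→31: differences scale by 2, so n = 2·pos + 7. The formula is n = 2×(alphabet index, a=1) + 7.
Decoding 47-43-25-11-17: 47→(47−7)÷2=20=t, 43→(43−7)÷2=18=r, 25→(25−7)÷2=9=i, 11→(11−7)÷2=2=b, 17→(17−7)÷2=5=e.

tribe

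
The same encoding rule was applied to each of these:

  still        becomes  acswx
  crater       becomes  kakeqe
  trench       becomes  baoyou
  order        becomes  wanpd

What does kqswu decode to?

In still: s→a is +8, t→c is +9, i→s is +10, l→w is +11 — the shift increases by 1 each position. Each letter shifts forward by (position + 8), i.e. 8, 9, 10, … — the shift grows by one for each successive letter.
Reversing it on kqswu: k−8=c, q−9=h, s−10=i, w−11=l, u−12=i.

chili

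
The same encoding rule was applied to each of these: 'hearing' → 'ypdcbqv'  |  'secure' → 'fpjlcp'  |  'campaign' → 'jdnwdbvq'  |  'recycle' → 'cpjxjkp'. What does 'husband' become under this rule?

ylfgdqm

h(7)→y(24) and e(4)→p(15) fit y≡3x+3 (mod 26); the inverse of 3 mod 26 is 9. Treating letters as 0–25, the rule is x ↦ 3x + 3 (mod 26).
Applying it to husband: h(7)→3·7+3≡24=y; u(20)→3·20+3≡11=l; s(18)→3·18+3≡5=f; b(1)→3·1+3≡6=g; a(0)→3·0+3≡3=d; n(13)→3·13+3≡16=q; d(3)→3·3+3≡12=m (all mod 26).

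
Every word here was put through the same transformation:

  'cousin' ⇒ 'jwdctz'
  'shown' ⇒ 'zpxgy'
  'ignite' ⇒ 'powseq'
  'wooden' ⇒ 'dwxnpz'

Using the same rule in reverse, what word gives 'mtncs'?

flesh

In cousin: c→j is +7, o→w is +8, u→d is +9, s→c is +10 — the shift increases by 1 each position. Each letter shifts forward by (position + 7), i.e. 7, 8, 9, … — the shift grows by one for each successive letter.
Undoing it on mtncs: m−7=f, t−8=l, n−9=e, c−10=s, s−11=h.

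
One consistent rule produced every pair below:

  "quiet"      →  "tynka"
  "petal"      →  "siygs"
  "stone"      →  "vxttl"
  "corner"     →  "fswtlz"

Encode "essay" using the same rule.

In quiet: q→t is +3, u→y is +4, i→n is +5, e→k is +6 — the shift increases by 1 each position. The shift increases by 1 at each position, starting from +3: 3, 4, 5, ….
On essay: e+3=h, s+4=w, s+5=x, a+6=g, y+7=f.

hwxgf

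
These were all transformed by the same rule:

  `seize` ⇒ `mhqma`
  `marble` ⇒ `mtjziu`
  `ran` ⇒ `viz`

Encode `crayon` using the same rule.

The output letters match the input read backwards, each shifted +8: seize reversed is ezies. Read the word backwards and shift each letter +8.
Applying it to crayon: reverse → noyarc; then shift: n+8=v, o+8=w, y+8=g, a+8=i, r+8=z, c+8=k.

vwgizk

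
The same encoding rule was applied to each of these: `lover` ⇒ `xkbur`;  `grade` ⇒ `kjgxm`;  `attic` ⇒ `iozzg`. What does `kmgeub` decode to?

The output letters match the input read backwards, each shifted +6: lover reversed is revol. Read the word backwards and shift each letter +6.
Reversing it on kmgeub: shift back: k−6=e, m−6=g, g−6=a, e−6=y, u−6=o, b−6=v → egayov; then reverse → voyage.

voyage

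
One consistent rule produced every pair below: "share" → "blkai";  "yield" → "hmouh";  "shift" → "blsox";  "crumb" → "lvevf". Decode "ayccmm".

rustic

Shifts by position in share: pos 0: s→b (+9), pos 1: h→l (+4), pos 2: a→k (+10), pos 3: r→a (+9), pos 4: e→i (+4) — repeating every 3. The shifts repeat in a cycle of length 3: positions 0,1,… shift by +9, +4, +10, then the pattern repeats.
Undoing it on ayccmm: a−9=r, y−4=u, c−10=s, c−9=t, m−4=i, m−10=c.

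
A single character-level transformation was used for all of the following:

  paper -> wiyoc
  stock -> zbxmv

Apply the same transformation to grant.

In paper: p→w is +7, a→i is +8, p→y is +9, e→o is +10 — the shift increases by 1 each position. The shift increases by 1 at each position, starting from +7: 7, 8, 9, ….
Applying it to grant: g+7=n, r+8=z, a+9=j, n+10=x, t+11=e.

nzjxe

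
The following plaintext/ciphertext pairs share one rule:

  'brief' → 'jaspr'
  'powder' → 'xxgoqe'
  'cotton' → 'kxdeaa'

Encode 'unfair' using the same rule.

cwplue

In brief: b→j is +8, r→a is +9, i→s is +10, e→p is +11 — the shift increases by 1 each position. Each letter shifts forward by (position + 8), i.e. 8, 9, 10, … — the shift grows by one for each successive letter.
On unfair: u+8=c, n+9=w, f+10=p, a+11=l, i+12=u, r+13=e.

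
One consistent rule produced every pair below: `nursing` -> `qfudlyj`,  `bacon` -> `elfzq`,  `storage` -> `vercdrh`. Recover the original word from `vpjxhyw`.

segment

Shifts by position in nursing: pos 0: n→q (+3), pos 1: u→f (+11), pos 2: r→u (+3), pos 3: s→d (+11) — repeating every 2. A repeating key of period 2 is used — shifts +3, +11 over and over.
Undoing it on vpjxhyw: v−3=s, p−11=e, j−3=g, x−11=m, h−3=e, y−11=n, w−3=t.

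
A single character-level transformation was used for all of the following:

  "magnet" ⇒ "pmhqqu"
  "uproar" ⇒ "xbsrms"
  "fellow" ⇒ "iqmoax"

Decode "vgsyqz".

survey

Shifts by position in magnet: pos 0: m→p (+3), pos 1: a→m (+12), pos 2: g→h (+1), pos 3: n→q (+3), pos 4: e→q (+12), pos 5: t→u (+1) — repeating every 3. The shifts repeat in a cycle of length 3: positions 0,1,… shift by +3, +12, +1, then the pattern repeats.
Reversing it on vgsyqz: v−3=s, g−12=u, s−1=r, y−3=v, q−12=e, z−1=y.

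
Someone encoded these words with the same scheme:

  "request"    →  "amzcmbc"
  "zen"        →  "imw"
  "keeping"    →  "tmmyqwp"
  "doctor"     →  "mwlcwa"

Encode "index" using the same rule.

Vowels shift forward by 8 and consonants shift forward by 9.
For index: i(vowel)+8=q, n(cons)+9=w, d(cons)+9=m, e(vowel)+8=m, x(cons)+9=g.

qwmmg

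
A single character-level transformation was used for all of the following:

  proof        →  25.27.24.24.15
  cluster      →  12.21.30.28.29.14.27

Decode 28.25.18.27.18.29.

Letters become their 1-based position plus 9 (so a→10, b→11, …).
Reversing it on 28.25.18.27.18.29: 28→(28−9)÷1=19=s, 25→(25−9)÷1=16=p, 18→(18−9)÷1=9=i, 27→(27−9)÷1=18=r, 18→(18−9)÷1=9=i, 29→(29−9)÷1=20=t.

spirit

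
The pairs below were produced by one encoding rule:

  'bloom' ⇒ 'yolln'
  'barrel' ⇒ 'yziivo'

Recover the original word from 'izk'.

Letters are reflected about the middle of the alphabet (position → 25−position): Atbash.
Decoding izk: i↔r, z↔a, k↔p.

rap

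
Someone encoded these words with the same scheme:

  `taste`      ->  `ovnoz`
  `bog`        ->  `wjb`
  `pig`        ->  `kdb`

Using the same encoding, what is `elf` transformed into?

zga

Compare letters: t→o is +21, a→v is +21, s→n is +21 — a constant shift. It's a constant shift of +21 (ROT21).
On elf: e+21=z, l+21=g, f+21=a.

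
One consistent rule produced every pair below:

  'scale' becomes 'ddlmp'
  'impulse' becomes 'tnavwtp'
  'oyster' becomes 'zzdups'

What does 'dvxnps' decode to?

summer

Shifts by position in scale: pos 0: s→d (+11), pos 1: c→d (+1), pos 2: a→l (+11), pos 3: l→m (+1) — repeating every 2. The shifts repeat in a cycle of length 2: positions 0,1,… shift by +11, +1, then the pattern repeats.
Reversing it on dvxnps: d−11=s, v−1=u, x−11=m, n−1=m, p−11=e, s−1=r.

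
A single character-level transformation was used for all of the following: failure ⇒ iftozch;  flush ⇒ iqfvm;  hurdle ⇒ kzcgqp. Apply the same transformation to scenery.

vhpqjcb

Shifts by position in failure: pos 0: f→i (+3), pos 1: a→f (+5), pos 2: i→t (+11), pos 3: l→o (+3), pos 4: u→z (+5), pos 5: r→c (+11) — repeating every 3. The shifts repeat in a cycle of length 3: positions 0,1,… shift by +3, +5, +11, then the pattern repeats.
On scenery: s+3=v, c+5=h, e+11=p, n+3=q, e+5=j, r+11=c, y+3=b.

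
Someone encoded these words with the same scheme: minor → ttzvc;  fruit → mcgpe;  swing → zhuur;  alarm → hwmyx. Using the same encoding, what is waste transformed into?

Shifts by position in minor: pos 0: m→t (+7), pos 1: i→t (+11), pos 2: n→z (+12), pos 3: o→v (+7), pos 4: r→c (+11) — repeating every 3. It's a Vigenère-style cipher with numeric key [7,11,12]: position i shifts by key[i mod 3].
Applying it to waste: w+7=d, a+11=l, s+12=e, t+7=a, e+11=p.

dleap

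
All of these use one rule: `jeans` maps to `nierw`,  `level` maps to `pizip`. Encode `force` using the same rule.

This is a Caesar cipher with shift 4.
For force: f+4=j, o+4=s, r+4=v, c+4=g, e+4=i.

jsvgi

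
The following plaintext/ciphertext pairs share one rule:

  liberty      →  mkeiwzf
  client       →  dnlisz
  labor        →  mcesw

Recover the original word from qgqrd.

Each letter shifts forward by (position + 1), i.e. 1, 2, 3, … — the shift grows by one for each successive letter.
Undoing it on qgqrd: q−1=p, g−2=e, q−3=n, r−4=n, d−5=y.

penny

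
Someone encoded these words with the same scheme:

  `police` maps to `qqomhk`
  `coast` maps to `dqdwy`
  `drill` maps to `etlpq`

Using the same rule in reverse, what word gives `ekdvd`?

diary

In police: p→q is +1, o→q is +2, l→o is +3, i→m is +4 — the shift increases by 1 each position. Letter i (0-indexed) is shifted by i+1, so successive shifts are 1, 2, 3, ….
Reversing it on ekdvd: e−1=d, k−2=i, d−3=a, v−4=r, d−5=y.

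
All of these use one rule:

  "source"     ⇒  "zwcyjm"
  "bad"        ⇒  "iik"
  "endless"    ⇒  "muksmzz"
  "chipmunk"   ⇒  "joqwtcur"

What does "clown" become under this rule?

The shift depends on letter class: consonant s→z is +7, but vowel o→w is +8. Two shifts are in play — +8 for a/e/i/o/u, +7 for every other letter.
For clown: c(cons)+7=j, l(cons)+7=s, o(vowel)+8=w, w(cons)+7=d, n(cons)+7=u.

jswdu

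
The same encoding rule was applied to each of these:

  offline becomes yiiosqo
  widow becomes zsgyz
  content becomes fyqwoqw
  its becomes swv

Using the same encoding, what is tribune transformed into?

The shift depends on letter class: consonant f→i is +3, but vowel o→y is +10. The rule splits by letter class: vowels +10, consonants +3.
On tribune: t(cons)+3=w, r(cons)+3=u, i(vowel)+10=s, b(cons)+3=e, u(vowel)+10=e, n(cons)+3=q, e(vowel)+10=o.

wuseeqo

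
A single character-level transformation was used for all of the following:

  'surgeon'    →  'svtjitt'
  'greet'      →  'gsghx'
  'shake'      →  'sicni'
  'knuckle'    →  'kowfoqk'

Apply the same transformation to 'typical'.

In surgeon: s→s is +0, u→v is +1, r→t is +2, g→j is +3 — the shift increases by 1 each position. The shift increases by 1 at each position, starting from +0: 0, 1, 2, ….
For typical: t+0=t, y+1=z, p+2=r, i+3=l, c+4=g, a+5=f, l+6=r.

tzrlgfr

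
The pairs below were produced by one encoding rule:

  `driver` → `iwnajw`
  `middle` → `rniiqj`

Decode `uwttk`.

proof

Compare letters: d→i is +5, r→w is +5, i→n is +5 — a constant shift. Each letter is shifted forward by 5 in the alphabet (a Caesar shift of +5).
Decoding uwttk: u−5=p, w−5=r, t−5=o, t−5=o, k−5=f.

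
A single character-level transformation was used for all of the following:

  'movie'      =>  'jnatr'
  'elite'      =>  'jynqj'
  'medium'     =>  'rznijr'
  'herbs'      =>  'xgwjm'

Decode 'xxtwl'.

Read the word backwards and shift each letter +5.
Decoding xxtwl: shift back: x−5=s, x−5=s, t−5=o, w−5=r, l−5=g → ssorg; then reverse → gross.

gross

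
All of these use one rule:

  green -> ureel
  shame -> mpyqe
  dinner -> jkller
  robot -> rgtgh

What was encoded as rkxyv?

rival

Treating letters as 0–25, the rule is x ↦ 21x + 24 (mod 26).
Decoding rkxyv: r(17)→5·(17−24)≡17=r; k(10)→5·(10−24)≡8=i; x(23)→5·(23−24)≡21=v; y(24)→5·(24−24)≡0=a; v(21)→5·(21−24)≡11=l (all mod 26).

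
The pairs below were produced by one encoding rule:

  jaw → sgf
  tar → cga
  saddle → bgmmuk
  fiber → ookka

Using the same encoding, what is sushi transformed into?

Two shifts are in play — +6 for a/e/i/o/u, +9 for every other letter.
For sushi: s(cons)+9=b, u(vowel)+6=a, s(cons)+9=b, h(cons)+9=q, i(vowel)+6=o.

babqo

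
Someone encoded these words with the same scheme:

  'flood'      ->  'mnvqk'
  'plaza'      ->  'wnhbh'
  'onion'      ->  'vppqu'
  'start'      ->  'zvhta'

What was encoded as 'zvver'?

A repeating key of period 2 is used — shifts +7, +2 over and over.
Decoding zvver: z−7=s, v−2=t, v−7=o, e−2=c, r−7=k.

stock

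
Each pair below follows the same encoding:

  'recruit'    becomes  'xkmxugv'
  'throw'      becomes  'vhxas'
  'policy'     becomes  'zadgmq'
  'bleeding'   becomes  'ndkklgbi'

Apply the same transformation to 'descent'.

r(17)→x(23) and e(4)→k(10) fit y≡25x+14 (mod 26); the inverse of 25 mod 26 is 25. Treating letters as 0–25, the rule is x ↦ 25x + 14 (mod 26).
On descent: d(3)→25·3+14≡11=l; e(4)→25·4+14≡10=k; s(18)→25·18+14≡22=w; c(2)→25·2+14≡12=m; e(4)→25·4+14≡10=k; n(13)→25·13+14≡1=b; t(19)→25·19+14≡21=v (all mod 26).

lkwmkbv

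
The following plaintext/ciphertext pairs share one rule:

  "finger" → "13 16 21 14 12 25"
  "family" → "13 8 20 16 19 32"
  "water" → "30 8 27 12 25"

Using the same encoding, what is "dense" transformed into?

11 12 21 26 12

f is letter #6 and maps to 13: an offset of 7. Letters become their 1-based position plus 7 (so a→8, b→9, …).
For dense: d=4→11, e=5→12, n=14→21, s=19→26, e=5→12.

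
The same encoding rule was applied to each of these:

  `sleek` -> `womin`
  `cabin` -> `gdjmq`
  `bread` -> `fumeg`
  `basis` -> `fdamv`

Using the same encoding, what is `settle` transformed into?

A repeating key of period 3 is used — shifts +4, +3, +8 over and over.
Applying it to settle: s+4=w, e+3=h, t+8=b, t+4=x, l+3=o, e+8=m.

whbxom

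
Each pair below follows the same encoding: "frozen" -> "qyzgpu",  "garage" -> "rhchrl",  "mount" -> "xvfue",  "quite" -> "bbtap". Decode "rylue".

A repeating key of period 2 is used — shifts +11, +7 over and over.
Undoing it on rylue: r−11=g, y−7=r, l−11=a, u−7=n, e−11=t.

grant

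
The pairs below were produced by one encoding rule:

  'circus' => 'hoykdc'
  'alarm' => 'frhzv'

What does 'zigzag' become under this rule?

Each letter shifts forward by (position + 5), i.e. 5, 6, 7, … — the shift grows by one for each successive letter.
Applying it to zigzag: z+5=e, i+6=o, g+7=n, z+8=h, a+9=j, g+10=q.

eonhjq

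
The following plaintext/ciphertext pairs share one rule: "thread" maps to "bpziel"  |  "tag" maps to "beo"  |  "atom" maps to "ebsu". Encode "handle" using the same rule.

The shift depends on letter class: consonant t→b is +8, but vowel e→i is +4. Two shifts are in play — +4 for a/e/i/o/u, +8 for every other letter.
Applying it to handle: h(cons)+8=p, a(vowel)+4=e, n(cons)+8=v, d(cons)+8=l, l(cons)+8=t, e(vowel)+4=i.

pevlti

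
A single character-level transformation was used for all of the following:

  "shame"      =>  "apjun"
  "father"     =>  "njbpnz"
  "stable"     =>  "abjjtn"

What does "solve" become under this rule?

Vowels shift forward by 9 and consonants shift forward by 8.
For solve: s(cons)+8=a, o(vowel)+9=x, l(cons)+8=t, v(cons)+8=d, e(vowel)+9=n.

axtdn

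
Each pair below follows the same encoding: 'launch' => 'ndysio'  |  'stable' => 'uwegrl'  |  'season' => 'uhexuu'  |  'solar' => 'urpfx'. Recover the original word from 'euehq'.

crack

Each letter shifts forward by (position + 2), i.e. 2, 3, 4, … — the shift grows by one for each successive letter.
Decoding euehq: e−2=c, u−3=r, e−4=a, h−5=c, q−6=k.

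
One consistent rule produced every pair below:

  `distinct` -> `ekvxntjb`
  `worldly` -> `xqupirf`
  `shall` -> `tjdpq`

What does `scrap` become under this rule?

teueu

In distinct: d→e is +1, i→k is +2, s→v is +3, t→x is +4 — the shift increases by 1 each position. Each letter shifts forward by (position + 1), i.e. 1, 2, 3, … — the shift grows by one for each successive letter.
Applying it to scrap: s+1=t, c+2=e, r+3=u, a+4=e, p+5=u.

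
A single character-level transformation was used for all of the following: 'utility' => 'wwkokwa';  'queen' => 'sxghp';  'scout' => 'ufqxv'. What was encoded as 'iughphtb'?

greenery

Shifts by position in utility: pos 0: u→w (+2), pos 1: t→w (+3), pos 2: i→k (+2), pos 3: l→o (+3) — repeating every 2. It's a Vigenère-style cipher with numeric key [2,3]: position i shifts by key[i mod 2].
Reversing it on iughphtb: i−2=g, u−3=r, g−2=e, h−3=e, p−2=n, h−3=e, t−2=r, b−3=y.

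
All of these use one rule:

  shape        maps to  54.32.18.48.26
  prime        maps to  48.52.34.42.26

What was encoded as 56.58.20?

With a=1..z=26, the number is 2·pos + 16.
Undoing it on 56.58.20: 56→(56−16)÷2=20=t, 58→(58−16)÷2=21=u, 20→(20−16)÷2=2=b.

tub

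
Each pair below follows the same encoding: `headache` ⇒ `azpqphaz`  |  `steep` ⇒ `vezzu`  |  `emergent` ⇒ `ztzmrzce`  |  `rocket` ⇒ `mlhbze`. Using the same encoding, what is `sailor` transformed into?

vpjklm

h(7)→a(0) and e(4)→z(25) fit y≡9x+15 (mod 26); the inverse of 9 mod 26 is 3. Each letter's alphabet position (a=0..z=25) is mapped through 9·x+15 mod 26 — an affine cipher.
On sailor: s(18)→9·18+15≡21=v; a(0)→9·0+15≡15=p; i(8)→9·8+15≡9=j; l(11)→9·11+15≡10=k; o(14)→9·14+15≡11=l; r(17)→9·17+15≡12=m (all mod 26).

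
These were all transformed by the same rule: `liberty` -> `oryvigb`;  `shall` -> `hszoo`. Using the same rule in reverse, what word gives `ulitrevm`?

forgiven

Each pair mirrors across the alphabet (l↔o, i↔r, b↔y): positions sum to 25. This is the alphabet-reversal cipher (Atbash): a becomes z, b becomes y, etc.
Decoding ulitrevm: u↔f, l↔o, i↔r, t↔g, r↔i, e↔v, v↔e, m↔n.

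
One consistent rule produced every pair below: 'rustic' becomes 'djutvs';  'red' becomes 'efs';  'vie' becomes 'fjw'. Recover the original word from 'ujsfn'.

The output letters match the input read backwards, each shifted +1: rustic reversed is citsur. The word is reversed, then every letter is shifted forward by 1.
Reversing it on ujsfn: shift back: u−1=t, j−1=i, s−1=r, f−1=e, n−1=m → tirem; then reverse → merit.

merit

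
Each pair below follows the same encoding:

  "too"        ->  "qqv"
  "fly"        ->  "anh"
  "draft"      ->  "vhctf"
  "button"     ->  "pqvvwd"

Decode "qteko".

The output letters match the input read backwards, each shifted +2: too reversed is oot. Read the word backwards and shift each letter +2.
Undoing it on qteko: shift back: q−2=o, t−2=r, e−2=c, k−2=i, o−2=m → orcim; then reverse → micro.

micro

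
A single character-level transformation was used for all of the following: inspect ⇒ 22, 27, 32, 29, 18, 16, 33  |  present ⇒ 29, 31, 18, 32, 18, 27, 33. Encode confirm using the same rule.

Each letter is replaced by its alphabet position (a=1..z=26) + 13.
On confirm: c=3→16, o=15→28, n=14→27, f=6→19, i=9→22, r=18→31, m=13→26.

16, 28, 27, 19, 22, 31, 26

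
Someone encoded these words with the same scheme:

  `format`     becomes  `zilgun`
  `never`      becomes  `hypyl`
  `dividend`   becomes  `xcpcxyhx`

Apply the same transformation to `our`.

iol

This is a Caesar cipher with shift 20.
Applying it to our: o+20=i, u+20=o, r+20=l.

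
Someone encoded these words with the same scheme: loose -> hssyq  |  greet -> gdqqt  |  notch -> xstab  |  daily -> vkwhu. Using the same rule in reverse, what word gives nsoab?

l(11)→h(7) and o(14)→s(18) fit y≡21x+10 (mod 26); the inverse of 21 mod 26 is 5. Each letter's alphabet position (a=0..z=25) is mapped through 21·x+10 mod 26 — an affine cipher.
Undoing it on nsoab: n(13)→5·(13−10)≡15=p; s(18)→5·(18−10)≡14=o; o(14)→5·(14−10)≡20=u; a(0)→5·(0−10)≡2=c; b(1)→5·(1−10)≡7=h (all mod 26).

pouch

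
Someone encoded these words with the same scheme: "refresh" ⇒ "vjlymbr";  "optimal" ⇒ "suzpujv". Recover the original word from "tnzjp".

pitch

The shift increases by 1 at each position, starting from +4: 4, 5, 6, ….
Undoing it on tnzjp: t−4=p, n−5=i, z−6=t, j−7=c, p−8=h.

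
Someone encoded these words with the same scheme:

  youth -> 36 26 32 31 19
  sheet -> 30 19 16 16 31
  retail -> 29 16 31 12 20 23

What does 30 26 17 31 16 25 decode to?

y is letter #25 and maps to 36: an offset of 11. Each letter is replaced by its alphabet position (a=1..z=26) + 11.
Reversing it on 30 26 17 31 16 25: 30→(30−11)÷1=19=s, 26→(26−11)÷1=15=o, 17→(17−11)÷1=6=f, 31→(31−11)÷1=20=t, 16→(16−11)÷1=5=e, 25→(25−11)÷1=14=n.

soften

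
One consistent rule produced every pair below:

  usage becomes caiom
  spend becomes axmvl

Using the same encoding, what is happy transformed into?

Compare letters: u→c is +8, s→a is +8, a→i is +8 — a constant shift. This is a Caesar cipher with shift 8.
On happy: h+8=p, a+8=i, p+8=x, p+8=x, y+8=g.

pixxg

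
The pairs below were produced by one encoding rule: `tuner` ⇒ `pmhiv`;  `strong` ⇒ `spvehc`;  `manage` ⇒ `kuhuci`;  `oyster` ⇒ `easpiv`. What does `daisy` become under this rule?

luwsa

This is an affine cipher: with a=0,…,z=25, each position x becomes (23x+20) mod 26.
On daisy: d(3)→23·3+20≡11=l; a(0)→23·0+20≡20=u; i(8)→23·8+20≡22=w; s(18)→23·18+20≡18=s; y(24)→23·24+20≡0=a (all mod 26).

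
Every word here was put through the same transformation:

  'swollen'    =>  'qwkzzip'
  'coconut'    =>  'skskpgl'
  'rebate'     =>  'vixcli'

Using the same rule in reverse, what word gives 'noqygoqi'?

disguise

Each letter's alphabet position (a=0..z=25) is mapped through 21·x+2 mod 26 — an affine cipher.
Undoing it on noqygoqi: n(13)→5·(13−2)≡3=d; o(14)→5·(14−2)≡8=i; q(16)→5·(16−2)≡18=s; y(24)→5·(24−2)≡6=g; g(6)→5·(6−2)≡20=u; o(14)→5·(14−2)≡8=i; q(16)→5·(16−2)≡18=s; i(8)→5·(8−2)≡4=e (all mod 26).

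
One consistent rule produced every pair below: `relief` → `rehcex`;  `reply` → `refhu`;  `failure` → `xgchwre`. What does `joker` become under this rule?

This is an affine cipher: with a=0,…,z=25, each position x becomes (19x+6) mod 26.
On joker: j(9)→19·9+6≡21=v; o(14)→19·14+6≡12=m; k(10)→19·10+6≡14=o; e(4)→19·4+6≡4=e; r(17)→19·17+6≡17=r (all mod 26).

vmoer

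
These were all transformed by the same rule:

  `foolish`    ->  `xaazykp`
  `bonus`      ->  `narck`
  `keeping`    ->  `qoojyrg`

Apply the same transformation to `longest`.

zargokt

f(5)→x(23) and o(14)→a(0) fit y≡9x+4 (mod 26); the inverse of 9 mod 26 is 3. Each letter's alphabet position (a=0..z=25) is mapped through 9·x+4 mod 26 — an affine cipher.
For longest: l(11)→9·11+4≡25=z; o(14)→9·14+4≡0=a; n(13)→9·13+4≡17=r; g(6)→9·6+4≡6=g; e(4)→9·4+4≡14=o; s(18)→9·18+4≡10=k; t(19)→9·19+4≡19=t (all mod 26).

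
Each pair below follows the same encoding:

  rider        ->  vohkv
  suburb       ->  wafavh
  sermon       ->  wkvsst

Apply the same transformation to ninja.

rorpe

Shifts by position in rider: pos 0: r→v (+4), pos 1: i→o (+6), pos 2: d→h (+4), pos 3: e→k (+6) — repeating every 2. A repeating key of period 2 is used — shifts +4, +6 over and over.
For ninja: n+4=r, i+6=o, n+4=r, j+6=p, a+4=e.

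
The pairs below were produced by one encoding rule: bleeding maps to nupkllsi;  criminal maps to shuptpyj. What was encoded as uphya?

The output letters match the input read backwards, each shifted +7: bleeding reversed is gnideelb. The word is reversed, then every letter is shifted forward by 7.
Decoding uphya: shift back: u−7=n, p−7=i, h−7=a, y−7=r, a−7=t → niart; then reverse → train.

train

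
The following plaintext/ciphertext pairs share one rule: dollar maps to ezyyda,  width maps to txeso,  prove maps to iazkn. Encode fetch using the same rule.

wnsvo

d(3)→e(4) and o(14)→z(25) fit y≡9x+3 (mod 26); the inverse of 9 mod 26 is 3. This is an affine cipher: with a=0,…,z=25, each position x becomes (9x+3) mod 26.
Applying it to fetch: f(5)→9·5+3≡22=w; e(4)→9·4+3≡13=n; t(19)→9·19+3≡18=s; c(2)→9·2+3≡21=v; h(7)→9·7+3≡14=o (all mod 26).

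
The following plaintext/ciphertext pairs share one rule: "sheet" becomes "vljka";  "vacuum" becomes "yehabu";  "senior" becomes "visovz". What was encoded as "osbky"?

In sheet: s→v is +3, h→l is +4, e→j is +5, e→k is +6 — the shift increases by 1 each position. Letter i (0-indexed) is shifted by i+3, so successive shifts are 3, 4, 5, ….
Reversing it on osbky: o−3=l, s−4=o, b−5=w, k−6=e, y−7=r.

lower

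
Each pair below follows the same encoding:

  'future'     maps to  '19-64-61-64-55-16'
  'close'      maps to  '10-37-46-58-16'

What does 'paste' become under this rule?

f(#6)→19 and u(#21)→64: differences scale by 3, so n = 3·pos + 1. Each letter becomes 3×(its alphabet position, a=1..z=26) + 1.
Applying it to paste: p=16→49, a=1→4, s=19→58, t=20→61, e=5→16.

49-4-58-61-16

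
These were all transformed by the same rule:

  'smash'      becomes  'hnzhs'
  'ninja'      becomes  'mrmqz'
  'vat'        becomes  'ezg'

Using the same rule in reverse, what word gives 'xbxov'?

Letters are reflected about the middle of the alphabet (position → 25−position): Atbash.
Decoding xbxov: x↔c, b↔y, x↔c, o↔l, v↔e.

cycle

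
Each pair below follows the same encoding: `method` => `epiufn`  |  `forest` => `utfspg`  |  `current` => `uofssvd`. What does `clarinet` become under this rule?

ufojsbmd

The output letters match the input read backwards, each shifted +1: method reversed is dohtem. The word is reversed, then every letter is shifted forward by 1.
Applying it to clarinet: reverse → teniralc; then shift: t+1=u, e+1=f, n+1=o, i+1=j, r+1=s, a+1=b, l+1=m, c+1=d.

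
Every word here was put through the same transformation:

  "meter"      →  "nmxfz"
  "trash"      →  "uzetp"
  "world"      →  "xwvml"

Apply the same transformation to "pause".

The shifts repeat in a cycle of length 3: positions 0,1,… shift by +1, +8, +4, then the pattern repeats.
For pause: p+1=q, a+8=i, u+4=y, s+1=t, e+8=m.

qiytm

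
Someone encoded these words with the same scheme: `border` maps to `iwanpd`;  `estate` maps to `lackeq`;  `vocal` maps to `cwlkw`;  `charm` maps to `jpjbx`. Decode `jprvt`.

chili

In border: b→i is +7, o→w is +8, r→a is +9, d→n is +10 — the shift increases by 1 each position. The shift increases by 1 at each position, starting from +7: 7, 8, 9, ….
Decoding jprvt: j−7=c, p−8=h, r−9=i, v−10=l, t−11=i.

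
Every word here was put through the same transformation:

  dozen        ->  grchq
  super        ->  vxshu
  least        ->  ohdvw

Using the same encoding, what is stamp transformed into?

Compare letters: d→g is +3, o→r is +3, z→c is +3 — a constant shift. Each letter is shifted forward by 3 in the alphabet (a Caesar shift of +3).
For stamp: s+3=v, t+3=w, a+3=d, m+3=p, p+3=s.

vwdps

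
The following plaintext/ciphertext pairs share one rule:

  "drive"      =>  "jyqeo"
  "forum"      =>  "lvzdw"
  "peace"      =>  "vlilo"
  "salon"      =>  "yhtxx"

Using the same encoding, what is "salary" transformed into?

In drive: d→j is +6, r→y is +7, i→q is +8, v→e is +9 — the shift increases by 1 each position. Letter i (0-indexed) is shifted by i+6, so successive shifts are 6, 7, 8, ….
Applying it to salary: s+6=y, a+7=h, l+8=t, a+9=j, r+10=b, y+11=j.

yhtjbj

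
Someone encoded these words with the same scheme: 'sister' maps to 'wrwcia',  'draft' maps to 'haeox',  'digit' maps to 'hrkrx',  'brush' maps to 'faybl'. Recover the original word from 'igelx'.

A repeating key of period 2 is used — shifts +4, +9 over and over.
Reversing it on igelx: i−4=e, g−9=x, e−4=a, l−9=c, x−4=t.

exact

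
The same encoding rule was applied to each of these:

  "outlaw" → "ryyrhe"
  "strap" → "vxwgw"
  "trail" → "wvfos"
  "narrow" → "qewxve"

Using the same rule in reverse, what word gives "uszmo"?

In outlaw: o→r is +3, u→y is +4, t→y is +5, l→r is +6 — the shift increases by 1 each position. Letter i (0-indexed) is shifted by i+3, so successive shifts are 3, 4, 5, ….
Reversing it on uszmo: u−3=r, s−4=o, z−5=u, m−6=g, o−7=h.

rough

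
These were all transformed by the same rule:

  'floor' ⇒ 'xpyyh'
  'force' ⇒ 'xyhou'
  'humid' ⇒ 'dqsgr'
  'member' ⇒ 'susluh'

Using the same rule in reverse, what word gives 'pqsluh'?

lumber

f(5)→x(23) and l(11)→p(15) fit y≡3x+8 (mod 26); the inverse of 3 mod 26 is 9. Each letter's alphabet position (a=0..z=25) is mapped through 3·x+8 mod 26 — an affine cipher.
Decoding pqsluh: p(15)→9·(15−8)≡11=l; q(16)→9·(16−8)≡20=u; s(18)→9·(18−8)≡12=m; l(11)→9·(11−8)≡1=b; u(20)→9·(20−8)≡4=e; h(7)→9·(7−8)≡17=r (all mod 26).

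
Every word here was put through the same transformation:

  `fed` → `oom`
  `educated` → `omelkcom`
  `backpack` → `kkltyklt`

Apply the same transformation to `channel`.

lqkwwou

The shift depends on letter class: consonant f→o is +9, but vowel e→o is +10. The rule splits by letter class: vowels +10, consonants +9.
On channel: c(cons)+9=l, h(cons)+9=q, a(vowel)+10=k, n(cons)+9=w, n(cons)+9=w, e(vowel)+10=o, l(cons)+9=u.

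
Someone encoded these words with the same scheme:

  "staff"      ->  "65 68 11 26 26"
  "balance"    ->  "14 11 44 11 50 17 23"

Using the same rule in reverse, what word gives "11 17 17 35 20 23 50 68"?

accident

s(#19)→65 and t(#20)→68: differences scale by 3, so n = 3·pos + 8. With a=1..z=26, the number is 3·pos + 8.
Reversing it on 11 17 17 35 20 23 50 68: 11→(11−8)÷3=1=a, 17→(17−8)÷3=3=c, 17→(17−8)÷3=3=c, 35→(35−8)÷3=9=i, 20→(20−8)÷3=4=d, 23→(23−8)÷3=5=e, 50→(50−8)÷3=14=n, 68→(68−8)÷3=20=t.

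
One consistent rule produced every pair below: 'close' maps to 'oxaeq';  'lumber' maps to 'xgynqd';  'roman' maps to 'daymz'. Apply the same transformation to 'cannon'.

omzzaz

Compare letters: c→o is +12, l→x is +12, o→a is +12 — a constant shift. This is a Caesar cipher with shift 12.
Applying it to cannon: c+12=o, a+12=m, n+12=z, n+12=z, o+12=a, n+12=z.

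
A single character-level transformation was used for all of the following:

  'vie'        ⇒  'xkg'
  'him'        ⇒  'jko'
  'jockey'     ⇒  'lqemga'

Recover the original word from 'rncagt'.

Each letter is shifted forward by 2 in the alphabet (a Caesar shift of +2).
Decoding rncagt: r−2=p, n−2=l, c−2=a, a−2=y, g−2=e, t−2=r.

player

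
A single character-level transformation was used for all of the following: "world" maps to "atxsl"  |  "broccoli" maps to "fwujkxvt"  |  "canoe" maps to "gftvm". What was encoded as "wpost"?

In world: w→a is +4, o→t is +5, r→x is +6, l→s is +7 — the shift increases by 1 each position. The shift increases by 1 at each position, starting from +4: 4, 5, 6, ….
Decoding wpost: w−4=s, p−5=k, o−6=i, s−7=l, t−8=l.

skill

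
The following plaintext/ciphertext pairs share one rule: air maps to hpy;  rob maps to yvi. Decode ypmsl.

Compare letters: a→h is +7, i→p is +7, r→y is +7 — a constant shift. Every letter moves 7 places later in the alphabet, wrapping around z→a.
Reversing it on ypmsl: y−7=r, p−7=i, m−7=f, s−7=l, l−7=e.

rifle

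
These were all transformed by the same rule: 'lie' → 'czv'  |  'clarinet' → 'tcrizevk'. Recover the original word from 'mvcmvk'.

Compare letters: l→c is +17, i→z is +17, e→v is +17 — a constant shift. This is a Caesar cipher with shift 17.
Reversing it on mvcmvk: m−17=v, v−17=e, c−17=l, m−17=v, v−17=e, k−17=t.

velvet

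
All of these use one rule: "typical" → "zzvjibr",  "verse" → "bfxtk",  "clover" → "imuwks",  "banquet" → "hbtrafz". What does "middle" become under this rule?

Shifts by position in typical: pos 0: t→z (+6), pos 1: y→z (+1), pos 2: p→v (+6), pos 3: i→j (+1) — repeating every 2. The shifts repeat in a cycle of length 2: positions 0,1,… shift by +6, +1, then the pattern repeats.
Applying it to middle: m+6=s, i+1=j, d+6=j, d+1=e, l+6=r, e+1=f.

sjjerf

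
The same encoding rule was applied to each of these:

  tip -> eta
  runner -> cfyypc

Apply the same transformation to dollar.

ozwwlc

Compare letters: t→e is +11, i→t is +11, p→a is +11 — a constant shift. Every letter moves 11 places later in the alphabet, wrapping around z→a.
For dollar: d+11=o, o+11=z, l+11=w, l+11=w, a+11=l, r+11=c.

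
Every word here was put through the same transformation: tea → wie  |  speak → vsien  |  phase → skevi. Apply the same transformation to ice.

mfi

Vowels shift forward by 4 and consonants shift forward by 3.
Applying it to ice: i(vowel)+4=m, c(cons)+3=f, e(vowel)+4=i.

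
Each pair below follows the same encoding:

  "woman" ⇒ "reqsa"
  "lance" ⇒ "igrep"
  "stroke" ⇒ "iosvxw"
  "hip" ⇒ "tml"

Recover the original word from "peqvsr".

The output letters match the input read backwards, each shifted +4: woman reversed is namow. Read the word backwards and shift each letter +4.
Decoding peqvsr: shift back: p−4=l, e−4=a, q−4=m, v−4=r, s−4=o, r−4=n → lamron; then reverse → normal.

normal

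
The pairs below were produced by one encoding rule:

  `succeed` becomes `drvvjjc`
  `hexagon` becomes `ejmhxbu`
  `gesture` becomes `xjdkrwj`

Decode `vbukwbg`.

control

s(18)→d(3) and u(20)→r(17) fit y≡7x+7 (mod 26); the inverse of 7 mod 26 is 15. Each letter's alphabet position (a=0..z=25) is mapped through 7·x+7 mod 26 — an affine cipher.
Decoding vbukwbg: v(21)→15·(21−7)≡2=c; b(1)→15·(1−7)≡14=o; u(20)→15·(20−7)≡13=n; k(10)→15·(10−7)≡19=t; w(22)→15·(22−7)≡17=r; b(1)→15·(1−7)≡14=o; g(6)→15·(6−7)≡11=l (all mod 26).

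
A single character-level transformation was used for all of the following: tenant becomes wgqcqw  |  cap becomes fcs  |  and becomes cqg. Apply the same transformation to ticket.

wkfngw

The shift depends on letter class: consonant t→w is +3, but vowel e→g is +2. Vowels shift forward by 2 and consonants shift forward by 3.
For ticket: t(cons)+3=w, i(vowel)+2=k, c(cons)+3=f, k(cons)+3=n, e(vowel)+2=g, t(cons)+3=w.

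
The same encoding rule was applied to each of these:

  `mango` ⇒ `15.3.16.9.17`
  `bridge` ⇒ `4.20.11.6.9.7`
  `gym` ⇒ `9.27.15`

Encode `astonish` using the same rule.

Letters become their 1-based position plus 2 (so a→3, b→4, …).
On astonish: a=1→3, s=19→21, t=20→22, o=15→17, n=14→16, i=9→11, s=19→21, h=8→10.

3.21.22.17.16.11.21.10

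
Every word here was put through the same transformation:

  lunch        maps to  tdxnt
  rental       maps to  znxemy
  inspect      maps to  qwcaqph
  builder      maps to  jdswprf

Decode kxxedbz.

In lunch: l→t is +8, u→d is +9, n→x is +10, c→n is +11 — the shift increases by 1 each position. Each letter shifts forward by (position + 8), i.e. 8, 9, 10, … — the shift grows by one for each successive letter.
Decoding kxxedbz: k−8=c, x−9=o, x−10=n, e−11=t, d−12=r, b−13=o, z−14=l.

control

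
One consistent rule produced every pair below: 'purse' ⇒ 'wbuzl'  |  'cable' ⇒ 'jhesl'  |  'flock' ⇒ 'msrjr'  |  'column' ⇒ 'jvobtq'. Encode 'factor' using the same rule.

mhfavu

Shifts by position in purse: pos 0: p→w (+7), pos 1: u→b (+7), pos 2: r→u (+3), pos 3: s→z (+7), pos 4: e→l (+7) — repeating every 3. A repeating key of period 3 is used — shifts +7, +7, +3 over and over.
On factor: f+7=m, a+7=h, c+3=f, t+7=a, o+7=v, r+3=u.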